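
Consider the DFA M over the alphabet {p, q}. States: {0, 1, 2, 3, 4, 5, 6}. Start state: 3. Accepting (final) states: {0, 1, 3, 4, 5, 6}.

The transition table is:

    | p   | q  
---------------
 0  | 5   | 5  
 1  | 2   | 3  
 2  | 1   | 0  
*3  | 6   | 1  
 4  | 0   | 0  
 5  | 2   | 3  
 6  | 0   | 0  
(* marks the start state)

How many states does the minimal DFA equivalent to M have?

States {4} cannot be reached from the start state, so discard them.
Initial partition by acceptance: {0,1,3,5,6} | {2}.
On input p, block {0,1,3,5,6} splits into {0,3,6} and {1,5}.
Split {0,3,6} by δ(·,p) → {3,6} and {0}.
Split {3,6} by δ(·,p) → {3} and {6}.
No further refinement is possible. Final partition (5 blocks): {3} | {2} | {1,5} | {0} | {6}.

5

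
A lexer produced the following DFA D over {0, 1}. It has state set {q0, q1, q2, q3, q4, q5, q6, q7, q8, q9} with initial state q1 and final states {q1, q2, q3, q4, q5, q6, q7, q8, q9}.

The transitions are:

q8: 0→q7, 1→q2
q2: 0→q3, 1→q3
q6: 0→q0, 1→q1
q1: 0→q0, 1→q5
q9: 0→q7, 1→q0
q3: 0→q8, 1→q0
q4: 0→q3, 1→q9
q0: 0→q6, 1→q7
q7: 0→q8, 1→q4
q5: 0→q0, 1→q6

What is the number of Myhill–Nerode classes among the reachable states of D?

5

Every state is reachable, so we keep all 10.
Initial partition by acceptance: {q1,q2,q3,q4,q5,q6,q7,q8,q9} | {q0}.
Refine {q1,q2,q3,q4,q5,q6,q7,q8,q9} on symbol 0: members go to different blocks, giving {q2,q3,q4,q7,q8,q9} and {q1,q5,q6}.
On input 1, block {q2,q3,q4,q7,q8,q9} splits into {q2,q4,q7,q8} and {q3,q9}.
Split {q2,q4,q7,q8} by δ(·,0) → {q2,q4} and {q7,q8}.
No further refinement is possible. Final partition (5 blocks): {q2,q4} | {q0} | {q1,q5,q6} | {q3,q9} | {q7,q8}.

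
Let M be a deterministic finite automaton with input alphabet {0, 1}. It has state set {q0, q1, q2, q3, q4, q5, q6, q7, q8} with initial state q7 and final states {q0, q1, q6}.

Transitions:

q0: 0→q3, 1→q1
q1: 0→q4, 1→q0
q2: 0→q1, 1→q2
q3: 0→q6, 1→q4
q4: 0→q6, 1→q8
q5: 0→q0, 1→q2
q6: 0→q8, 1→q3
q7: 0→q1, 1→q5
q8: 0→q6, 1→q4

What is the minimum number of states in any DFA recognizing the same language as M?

All states are reachable from the start state.
P0 = {q0,q1,q6} | {q2,q3,q4,q5,q7,q8}.
Refine {q0,q1,q6} on symbol 1: members go to different blocks, giving {q0,q1} and {q6}.
Split {q2,q3,q4,q5,q7,q8} by δ(·,0) → {q2,q5,q7} and {q3,q4,q8}.
Stable partition: {q0,q1} | {q2,q5,q7} | {q6} | {q3,q4,q8} — 4 equivalence classes.

4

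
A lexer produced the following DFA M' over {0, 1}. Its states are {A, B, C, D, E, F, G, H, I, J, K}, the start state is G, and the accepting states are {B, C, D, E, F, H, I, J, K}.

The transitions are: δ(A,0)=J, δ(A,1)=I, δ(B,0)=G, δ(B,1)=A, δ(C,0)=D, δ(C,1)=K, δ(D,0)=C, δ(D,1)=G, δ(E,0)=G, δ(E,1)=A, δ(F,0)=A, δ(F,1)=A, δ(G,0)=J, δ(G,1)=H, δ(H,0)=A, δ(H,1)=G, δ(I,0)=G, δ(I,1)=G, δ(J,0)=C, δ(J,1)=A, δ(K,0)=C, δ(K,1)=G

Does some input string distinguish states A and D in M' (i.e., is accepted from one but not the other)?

Yes

Reachable states from the start: {A,C,D,G,H,I,J,K}. Unreachable: {B,E,F} — drop them.
Initial partition by acceptance: {C,D,H,I,J,K} | {A,G}.
Refine {C,D,H,I,J,K} on symbol 0: members go to different blocks, giving {C,D,J,K} and {H,I}.
On input 1, block {C,D,J,K} splits into {D,J,K} and {C}.
The partition is now stable with 4 blocks: {D,J,K} | {A,G} | {H,I} | {C}.
A and D end up in different blocks, so they are distinguishable. For instance, the string 'ε' is accepted from only D.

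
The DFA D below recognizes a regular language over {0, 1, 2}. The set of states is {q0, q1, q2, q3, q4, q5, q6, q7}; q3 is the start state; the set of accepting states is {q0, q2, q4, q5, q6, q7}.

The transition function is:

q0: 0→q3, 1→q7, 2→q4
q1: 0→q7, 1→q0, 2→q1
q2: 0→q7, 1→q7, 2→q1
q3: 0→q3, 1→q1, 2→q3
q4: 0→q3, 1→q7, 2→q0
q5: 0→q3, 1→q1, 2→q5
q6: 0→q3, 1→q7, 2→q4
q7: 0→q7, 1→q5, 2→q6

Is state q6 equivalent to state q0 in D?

Yes

States {q2} cannot be reached from the start state, so discard them.
Start with accepting vs non-accepting: {q0,q4,q5,q6,q7} | {q1,q3}.
Refine {q0,q4,q5,q6,q7} on symbol 0: members go to different blocks, giving {q0,q4,q5,q6} and {q7}.
Split {q0,q4,q5,q6} by δ(·,1) → {q0,q4,q6} and {q5}.
On input 0, block {q1,q3} splits into {q1} and {q3}.
No further refinement is possible. Final partition (5 blocks): {q0,q4,q6} | {q1} | {q7} | {q5} | {q3}.
q6 and q0 lie in the same block of the stable partition, so they are equivalent — no string distinguishes them.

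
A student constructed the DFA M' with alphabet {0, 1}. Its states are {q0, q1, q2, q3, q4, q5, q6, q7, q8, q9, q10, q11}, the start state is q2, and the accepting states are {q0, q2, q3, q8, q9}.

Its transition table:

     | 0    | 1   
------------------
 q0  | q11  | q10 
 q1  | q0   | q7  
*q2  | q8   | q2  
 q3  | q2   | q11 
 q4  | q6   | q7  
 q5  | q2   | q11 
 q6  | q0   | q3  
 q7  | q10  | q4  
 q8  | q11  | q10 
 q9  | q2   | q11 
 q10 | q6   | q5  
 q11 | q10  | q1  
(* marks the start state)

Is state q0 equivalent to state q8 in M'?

Yes

Reachable states from the start: {q0,q1,q2,q3,q4,q5,q6,q7,q8,q10,q11}. Unreachable: {q9} — drop them.
Initial partition by acceptance: {q0,q2,q3,q8} | {q1,q4,q5,q6,q7,q10,q11}.
Split {q0,q2,q3,q8} by δ(·,0) → {q0,q8} and {q2,q3}.
On input 0, block {q1,q4,q5,q6,q7,q10,q11} splits into {q4,q7,q10,q11} and {q1,q6} and {q5}.
On input 0, block {q4,q7,q10,q11} splits into {q4,q10} and {q7,q11}.
On input 1, block {q4,q10} splits into {q4} and {q10}.
On input 0, block {q2,q3} splits into {q2} and {q3}.
Refine {q1,q6} on symbol 1: members go to different blocks, giving {q1} and {q6}.
Split {q7,q11} by δ(·,1) → {q7} and {q11}.
No further refinement is possible. Final partition (10 blocks): {q0,q8} | {q4} | {q2} | {q1} | {q5} | {q7} | {q10} | {q3} | {q6} | {q11}.
q0 and q8 lie in the same block of the stable partition, so they are equivalent — no string distinguishes them.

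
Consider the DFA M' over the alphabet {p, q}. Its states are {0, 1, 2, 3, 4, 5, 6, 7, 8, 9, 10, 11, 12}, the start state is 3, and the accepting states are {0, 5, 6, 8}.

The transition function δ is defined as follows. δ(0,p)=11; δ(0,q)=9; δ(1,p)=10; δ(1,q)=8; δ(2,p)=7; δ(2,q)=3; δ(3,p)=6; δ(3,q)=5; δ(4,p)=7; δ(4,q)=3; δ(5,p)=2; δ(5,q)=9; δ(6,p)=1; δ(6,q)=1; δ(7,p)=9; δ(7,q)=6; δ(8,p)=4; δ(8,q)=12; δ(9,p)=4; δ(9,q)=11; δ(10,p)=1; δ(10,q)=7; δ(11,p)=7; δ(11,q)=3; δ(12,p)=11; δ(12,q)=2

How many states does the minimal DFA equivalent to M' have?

8

Reachable states from the start: {1,2,3,4,5,6,7,8,9,10,11,12}. Unreachable: {0} — drop them.
Initial partition by acceptance: {5,6,8} | {1,2,3,4,7,9,10,11,12}.
On input p, block {1,2,3,4,7,9,10,11,12} splits into {1,2,4,7,9,10,11,12} and {3}.
On input q, block {1,2,4,7,9,10,11,12} splits into {2,4,11} and {9,10,12} and {1,7}.
Split {5,6,8} by δ(·,p) → {5,8} and {6}.
On input p, block {9,10,12} splits into {9,12} and {10}.
Refine {1,7} on symbol p: members go to different blocks, giving {1} and {7}.
No further refinement is possible. Final partition (8 blocks): {5,8} | {2,4,11} | {3} | {9,12} | {1} | {6} | {10} | {7}.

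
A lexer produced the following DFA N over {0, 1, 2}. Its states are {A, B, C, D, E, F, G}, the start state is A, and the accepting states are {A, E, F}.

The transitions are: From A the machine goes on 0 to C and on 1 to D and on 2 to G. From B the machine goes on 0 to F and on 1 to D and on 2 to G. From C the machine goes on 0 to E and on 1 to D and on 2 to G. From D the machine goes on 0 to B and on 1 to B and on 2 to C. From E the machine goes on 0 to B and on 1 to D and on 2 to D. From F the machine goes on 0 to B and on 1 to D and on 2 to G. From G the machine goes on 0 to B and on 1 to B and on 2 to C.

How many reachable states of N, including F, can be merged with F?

3

Every state is reachable, so we keep all 7.
P0 = {A,E,F} | {B,C,D,G}.
Refine {B,C,D,G} on symbol 0: members go to different blocks, giving {B,C} and {D,G}.
Stable partition: {A,E,F} | {B,C} | {D,G} — 3 equivalence classes.
The equivalence class containing F is {A,E,F}, of size 3.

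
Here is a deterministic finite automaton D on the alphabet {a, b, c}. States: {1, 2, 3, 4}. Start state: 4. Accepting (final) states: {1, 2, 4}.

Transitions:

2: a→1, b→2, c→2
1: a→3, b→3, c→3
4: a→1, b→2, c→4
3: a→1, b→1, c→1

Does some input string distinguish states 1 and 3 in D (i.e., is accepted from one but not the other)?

Yes

Start with accepting vs non-accepting: {1,2,4} | {3}.
Split {1,2,4} by δ(·,a) → {2,4} and {1}.
Stable partition: {2,4} | {3} | {1} — 3 equivalence classes.
1 and 3 end up in different blocks, so they are distinguishable. For instance, the string 'ε' is accepted from only 1.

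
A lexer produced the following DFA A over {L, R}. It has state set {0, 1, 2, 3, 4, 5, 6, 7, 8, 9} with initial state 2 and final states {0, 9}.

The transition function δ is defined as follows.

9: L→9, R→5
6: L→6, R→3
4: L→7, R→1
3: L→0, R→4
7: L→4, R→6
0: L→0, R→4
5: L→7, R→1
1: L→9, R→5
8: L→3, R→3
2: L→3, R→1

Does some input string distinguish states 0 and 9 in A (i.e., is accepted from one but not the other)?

No

First remove the unreachable states {8}; 9 states remain.
P0 = {0,9} | {1,2,3,4,5,6,7}.
On input L, block {1,2,3,4,5,6,7} splits into {2,4,5,6,7} and {1,3}.
Split {2,4,5,6,7} by δ(·,L) → {4,5,6,7} and {2}.
Refine {4,5,6,7} on symbol R: members go to different blocks, giving {4,5,6} and {7}.
Refine {4,5,6} on symbol L: members go to different blocks, giving {4,5} and {6}.
The partition is now stable with 6 blocks: {0,9} | {4,5} | {1,3} | {2} | {7} | {6}.
0 and 9 lie in the same block of the stable partition, so they are equivalent — no string distinguishes them.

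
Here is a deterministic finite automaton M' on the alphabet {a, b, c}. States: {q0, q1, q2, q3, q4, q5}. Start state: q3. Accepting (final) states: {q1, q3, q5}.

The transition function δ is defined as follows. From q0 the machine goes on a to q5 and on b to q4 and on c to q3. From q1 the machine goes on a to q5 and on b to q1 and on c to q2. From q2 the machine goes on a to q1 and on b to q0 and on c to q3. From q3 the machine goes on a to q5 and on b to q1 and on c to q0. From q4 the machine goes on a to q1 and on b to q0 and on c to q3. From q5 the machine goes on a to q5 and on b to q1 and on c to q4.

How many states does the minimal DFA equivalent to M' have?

2

Start with accepting vs non-accepting: {q1,q3,q5} | {q0,q2,q4}.
Stable partition: {q1,q3,q5} | {q0,q2,q4} — 2 equivalence classes.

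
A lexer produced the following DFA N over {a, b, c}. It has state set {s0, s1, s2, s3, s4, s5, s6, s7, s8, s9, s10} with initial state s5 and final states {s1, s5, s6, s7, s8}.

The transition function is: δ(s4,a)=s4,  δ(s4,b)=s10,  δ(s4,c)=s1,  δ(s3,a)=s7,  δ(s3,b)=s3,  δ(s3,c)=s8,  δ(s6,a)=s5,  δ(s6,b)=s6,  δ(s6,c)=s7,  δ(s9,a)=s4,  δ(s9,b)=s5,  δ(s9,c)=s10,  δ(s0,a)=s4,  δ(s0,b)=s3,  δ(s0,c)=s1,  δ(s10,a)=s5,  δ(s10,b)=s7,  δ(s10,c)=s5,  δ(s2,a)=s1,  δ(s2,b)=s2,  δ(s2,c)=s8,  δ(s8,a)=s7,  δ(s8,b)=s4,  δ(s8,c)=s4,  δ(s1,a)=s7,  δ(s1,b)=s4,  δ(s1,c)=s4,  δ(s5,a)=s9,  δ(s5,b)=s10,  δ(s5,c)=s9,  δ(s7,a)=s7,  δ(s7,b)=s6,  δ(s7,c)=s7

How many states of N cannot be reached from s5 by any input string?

No path from s5 leads to s0, s2, s3, s8; the other 7 states are all reachable.

4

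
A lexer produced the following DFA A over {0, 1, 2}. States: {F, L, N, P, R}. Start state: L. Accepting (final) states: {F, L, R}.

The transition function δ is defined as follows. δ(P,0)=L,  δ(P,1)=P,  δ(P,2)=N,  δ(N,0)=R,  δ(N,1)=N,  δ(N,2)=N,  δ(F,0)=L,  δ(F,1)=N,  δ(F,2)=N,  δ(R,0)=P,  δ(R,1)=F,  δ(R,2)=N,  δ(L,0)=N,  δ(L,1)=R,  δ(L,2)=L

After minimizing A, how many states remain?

5

Every state is reachable, so we keep all 5.
P0 = {F,L,R} | {N,P}.
Refine {F,L,R} on symbol 0: members go to different blocks, giving {L,R} and {F}.
Split {L,R} by δ(·,1) → {L} and {R}.
Refine {N,P} on symbol 0: members go to different blocks, giving {N} and {P}.
No further refinement is possible. Final partition (5 blocks): {L} | {N} | {F} | {R} | {P}.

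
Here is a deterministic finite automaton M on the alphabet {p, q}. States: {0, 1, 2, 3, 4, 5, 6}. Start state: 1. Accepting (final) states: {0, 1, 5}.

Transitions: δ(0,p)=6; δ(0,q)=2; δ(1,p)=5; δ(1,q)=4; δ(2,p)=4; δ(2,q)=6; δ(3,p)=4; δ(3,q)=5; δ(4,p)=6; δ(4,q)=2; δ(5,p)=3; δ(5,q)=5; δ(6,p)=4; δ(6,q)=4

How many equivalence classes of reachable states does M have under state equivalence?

Reachable states from the start: {1,2,3,4,5,6}. Unreachable: {0} — drop them.
Initial partition by acceptance: {1,5} | {2,3,4,6}.
Split {1,5} by δ(·,p) → {1} and {5}.
Refine {2,3,4,6} on symbol q: members go to different blocks, giving {2,4,6} and {3}.
Stable partition: {1} | {2,4,6} | {5} | {3} — 4 equivalence classes.

4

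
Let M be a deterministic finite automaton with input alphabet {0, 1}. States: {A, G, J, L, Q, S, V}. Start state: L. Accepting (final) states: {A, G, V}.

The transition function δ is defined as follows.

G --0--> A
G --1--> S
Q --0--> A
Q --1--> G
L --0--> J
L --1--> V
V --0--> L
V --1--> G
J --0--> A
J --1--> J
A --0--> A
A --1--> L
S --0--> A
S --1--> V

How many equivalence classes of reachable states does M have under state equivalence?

6

First remove the unreachable states {Q}; 6 states remain.
Start with accepting vs non-accepting: {A,G,V} | {J,L,S}.
Split {A,G,V} by δ(·,0) → {A,G} and {V}.
Refine {J,L,S} on symbol 0: members go to different blocks, giving {J,S} and {L}.
On input 1, block {A,G} splits into {A} and {G}.
Refine {J,S} on symbol 1: members go to different blocks, giving {J} and {S}.
No further refinement is possible. Final partition (6 blocks): {A} | {J} | {V} | {L} | {G} | {S}.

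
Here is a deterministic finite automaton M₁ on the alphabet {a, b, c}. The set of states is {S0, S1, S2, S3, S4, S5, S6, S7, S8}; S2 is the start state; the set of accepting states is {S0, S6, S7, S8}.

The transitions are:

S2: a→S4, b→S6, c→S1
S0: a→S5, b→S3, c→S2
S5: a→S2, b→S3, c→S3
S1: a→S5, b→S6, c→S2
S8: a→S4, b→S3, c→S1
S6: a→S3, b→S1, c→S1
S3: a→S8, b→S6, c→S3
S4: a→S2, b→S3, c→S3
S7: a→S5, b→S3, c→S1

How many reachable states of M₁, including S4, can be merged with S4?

2

Reachable states from the start: {S1,S2,S3,S4,S5,S6,S8}. Unreachable: {S0,S7} — drop them.
Start with accepting vs non-accepting: {S6,S8} | {S1,S2,S3,S4,S5}.
On input a, block {S1,S2,S3,S4,S5} splits into {S1,S2,S4,S5} and {S3}.
Split {S6,S8} by δ(·,a) → {S6} and {S8}.
Refine {S1,S2,S4,S5} on symbol b: members go to different blocks, giving {S1,S2} and {S4,S5}.
Stable partition: {S6} | {S1,S2} | {S3} | {S8} | {S4,S5} — 5 equivalence classes.
State S4 belongs to the block {S4,S5}, which has 2 states.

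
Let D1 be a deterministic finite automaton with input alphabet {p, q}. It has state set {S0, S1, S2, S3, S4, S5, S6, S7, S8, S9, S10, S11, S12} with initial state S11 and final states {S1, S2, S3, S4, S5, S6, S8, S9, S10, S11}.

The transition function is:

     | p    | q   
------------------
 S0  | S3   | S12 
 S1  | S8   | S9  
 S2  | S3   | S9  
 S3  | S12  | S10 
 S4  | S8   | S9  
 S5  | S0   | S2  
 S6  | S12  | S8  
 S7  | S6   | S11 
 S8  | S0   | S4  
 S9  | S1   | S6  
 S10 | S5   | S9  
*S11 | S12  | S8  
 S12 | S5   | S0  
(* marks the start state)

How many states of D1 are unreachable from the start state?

1

No path from S11 leads to S7; the other 12 states are all reachable.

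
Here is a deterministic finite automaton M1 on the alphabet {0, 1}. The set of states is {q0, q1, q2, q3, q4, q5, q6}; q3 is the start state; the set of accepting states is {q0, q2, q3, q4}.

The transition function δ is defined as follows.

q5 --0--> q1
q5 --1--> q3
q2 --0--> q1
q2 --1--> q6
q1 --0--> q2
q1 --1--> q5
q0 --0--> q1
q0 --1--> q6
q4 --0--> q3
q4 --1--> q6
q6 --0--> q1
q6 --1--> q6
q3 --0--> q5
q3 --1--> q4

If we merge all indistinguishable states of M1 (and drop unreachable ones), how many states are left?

6

Reachable states from the start: {q1,q2,q3,q4,q5,q6}. Unreachable: {q0} — drop them.
Start with accepting vs non-accepting: {q2,q3,q4} | {q1,q5,q6}.
Split {q2,q3,q4} by δ(·,0) → {q2,q3} and {q4}.
On input 1, block {q2,q3} splits into {q2} and {q3}.
On input 0, block {q1,q5,q6} splits into {q5,q6} and {q1}.
Refine {q5,q6} on symbol 1: members go to different blocks, giving {q5} and {q6}.
No further refinement is possible. Final partition (6 blocks): {q2} | {q5} | {q4} | {q3} | {q1} | {q6}.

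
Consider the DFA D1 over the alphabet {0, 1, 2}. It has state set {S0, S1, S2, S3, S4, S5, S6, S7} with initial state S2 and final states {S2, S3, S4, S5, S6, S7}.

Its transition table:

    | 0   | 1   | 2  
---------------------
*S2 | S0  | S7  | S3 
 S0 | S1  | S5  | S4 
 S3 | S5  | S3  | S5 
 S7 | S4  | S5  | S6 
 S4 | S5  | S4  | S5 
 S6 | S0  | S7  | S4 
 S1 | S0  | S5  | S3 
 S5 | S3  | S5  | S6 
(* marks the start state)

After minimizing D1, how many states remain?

4

P0 = {S2,S3,S4,S5,S6,S7} | {S0,S1}.
Refine {S2,S3,S4,S5,S6,S7} on symbol 0: members go to different blocks, giving {S3,S4,S5,S7} and {S2,S6}.
Split {S3,S4,S5,S7} by δ(·,2) → {S3,S4} and {S5,S7}.
No further refinement is possible. Final partition (4 blocks): {S3,S4} | {S0,S1} | {S2,S6} | {S5,S7}.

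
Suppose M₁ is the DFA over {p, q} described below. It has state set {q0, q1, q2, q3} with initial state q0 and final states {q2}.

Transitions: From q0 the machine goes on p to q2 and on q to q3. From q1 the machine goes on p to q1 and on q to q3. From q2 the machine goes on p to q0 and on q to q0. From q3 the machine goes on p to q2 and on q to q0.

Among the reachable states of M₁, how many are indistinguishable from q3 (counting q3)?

States {q1} cannot be reached from the start state, so discard them.
P0 = {q2} | {q0,q3}.
No further refinement is possible. Final partition (2 blocks): {q2} | {q0,q3}.
The equivalence class containing q3 is {q0,q3}, of size 2.

2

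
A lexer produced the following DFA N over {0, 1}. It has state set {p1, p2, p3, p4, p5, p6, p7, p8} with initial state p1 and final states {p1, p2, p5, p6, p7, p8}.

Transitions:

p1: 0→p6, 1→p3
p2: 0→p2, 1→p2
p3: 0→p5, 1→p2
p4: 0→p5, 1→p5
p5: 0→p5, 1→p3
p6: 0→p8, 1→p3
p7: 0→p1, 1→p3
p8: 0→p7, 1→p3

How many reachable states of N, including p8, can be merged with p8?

5

Reachable states from the start: {p1,p2,p3,p5,p6,p7,p8}. Unreachable: {p4} — drop them.
Initial partition by acceptance: {p1,p2,p5,p6,p7,p8} | {p3}.
Split {p1,p2,p5,p6,p7,p8} by δ(·,1) → {p1,p5,p6,p7,p8} and {p2}.
No further refinement is possible. Final partition (3 blocks): {p1,p5,p6,p7,p8} | {p3} | {p2}.
The equivalence class containing p8 is {p1,p5,p6,p7,p8}, of size 5.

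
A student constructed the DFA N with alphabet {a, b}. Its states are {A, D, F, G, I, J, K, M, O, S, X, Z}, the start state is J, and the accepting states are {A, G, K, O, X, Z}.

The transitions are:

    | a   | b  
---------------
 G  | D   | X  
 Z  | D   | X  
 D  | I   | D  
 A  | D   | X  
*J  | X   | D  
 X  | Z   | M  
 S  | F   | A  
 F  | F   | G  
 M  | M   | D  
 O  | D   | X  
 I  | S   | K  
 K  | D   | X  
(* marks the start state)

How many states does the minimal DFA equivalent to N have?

6

First remove the unreachable states {O}; 11 states remain.
Initial partition by acceptance: {A,G,K,X,Z} | {D,F,I,J,M,S}.
Refine {A,G,K,X,Z} on symbol a: members go to different blocks, giving {A,G,K,Z} and {X}.
On input a, block {D,F,I,J,M,S} splits into {D,F,I,M,S} and {J}.
Refine {D,F,I,M,S} on symbol b: members go to different blocks, giving {F,I,S} and {D,M}.
Refine {D,M} on symbol a: members go to different blocks, giving {M} and {D}.
No further refinement is possible. Final partition (6 blocks): {A,G,K,Z} | {F,I,S} | {X} | {J} | {M} | {D}.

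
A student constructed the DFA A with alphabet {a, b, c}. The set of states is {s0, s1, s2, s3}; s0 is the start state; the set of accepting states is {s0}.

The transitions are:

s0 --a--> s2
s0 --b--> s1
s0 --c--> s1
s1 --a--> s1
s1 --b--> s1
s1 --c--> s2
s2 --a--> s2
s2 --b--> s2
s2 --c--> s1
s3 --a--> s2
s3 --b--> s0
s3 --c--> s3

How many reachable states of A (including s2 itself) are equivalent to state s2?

First remove the unreachable states {s3}; 3 states remain.
P0 = {s0} | {s1,s2}.
The partition is now stable with 2 blocks: {s0} | {s1,s2}.
State s2 belongs to the block {s1,s2}, which has 2 states.

2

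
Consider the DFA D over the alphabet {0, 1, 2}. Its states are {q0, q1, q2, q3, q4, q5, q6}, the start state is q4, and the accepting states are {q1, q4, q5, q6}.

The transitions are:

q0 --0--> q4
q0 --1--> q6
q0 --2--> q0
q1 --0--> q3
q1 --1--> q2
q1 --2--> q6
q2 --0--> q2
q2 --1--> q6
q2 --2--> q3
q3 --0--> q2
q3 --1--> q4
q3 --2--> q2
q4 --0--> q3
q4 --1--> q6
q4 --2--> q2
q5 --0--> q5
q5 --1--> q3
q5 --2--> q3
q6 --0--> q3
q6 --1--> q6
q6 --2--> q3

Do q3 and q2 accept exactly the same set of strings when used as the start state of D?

Yes

First remove the unreachable states {q0,q1,q5}; 4 states remain.
Initial partition by acceptance: {q4,q6} | {q2,q3}.
The partition is now stable with 2 blocks: {q4,q6} | {q2,q3}.
q3 and q2 lie in the same block of the stable partition, so they are equivalent — no string distinguishes them.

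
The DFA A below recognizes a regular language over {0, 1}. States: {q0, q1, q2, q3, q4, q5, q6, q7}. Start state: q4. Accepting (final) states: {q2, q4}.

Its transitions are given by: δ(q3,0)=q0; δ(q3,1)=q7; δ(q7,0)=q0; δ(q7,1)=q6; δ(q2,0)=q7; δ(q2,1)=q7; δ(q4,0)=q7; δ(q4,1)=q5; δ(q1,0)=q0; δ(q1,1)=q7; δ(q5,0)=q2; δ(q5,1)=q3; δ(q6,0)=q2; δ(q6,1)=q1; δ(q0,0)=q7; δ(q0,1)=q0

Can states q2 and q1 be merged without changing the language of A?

Start with accepting vs non-accepting: {q2,q4} | {q0,q1,q3,q5,q6,q7}.
On input 0, block {q0,q1,q3,q5,q6,q7} splits into {q0,q1,q3,q7} and {q5,q6}.
Refine {q2,q4} on symbol 1: members go to different blocks, giving {q2} and {q4}.
Split {q0,q1,q3,q7} by δ(·,1) → {q0,q1,q3} and {q7}.
Refine {q0,q1,q3} on symbol 0: members go to different blocks, giving {q1,q3} and {q0}.
No further refinement is possible. Final partition (6 blocks): {q2} | {q1,q3} | {q5,q6} | {q4} | {q7} | {q0}.
q2 and q1 end up in different blocks, so they are distinguishable. For instance, the string 'ε' is accepted from only q2.

No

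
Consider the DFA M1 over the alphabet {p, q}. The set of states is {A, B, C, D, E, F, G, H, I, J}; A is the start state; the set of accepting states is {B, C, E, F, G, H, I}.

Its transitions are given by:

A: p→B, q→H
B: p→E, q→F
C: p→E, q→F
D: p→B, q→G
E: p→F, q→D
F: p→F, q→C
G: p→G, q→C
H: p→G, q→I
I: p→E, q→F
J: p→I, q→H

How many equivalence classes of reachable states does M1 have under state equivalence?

Reachable states from the start: {A,B,C,D,E,F,G,H,I}. Unreachable: {J} — drop them.
Start with accepting vs non-accepting: {B,C,E,F,G,H,I} | {A,D}.
Split {B,C,E,F,G,H,I} by δ(·,q) → {B,C,F,G,H,I} and {E}.
On input p, block {B,C,F,G,H,I} splits into {B,C,I} and {F,G,H}.
No further refinement is possible. Final partition (4 blocks): {B,C,I} | {A,D} | {E} | {F,G,H}.

4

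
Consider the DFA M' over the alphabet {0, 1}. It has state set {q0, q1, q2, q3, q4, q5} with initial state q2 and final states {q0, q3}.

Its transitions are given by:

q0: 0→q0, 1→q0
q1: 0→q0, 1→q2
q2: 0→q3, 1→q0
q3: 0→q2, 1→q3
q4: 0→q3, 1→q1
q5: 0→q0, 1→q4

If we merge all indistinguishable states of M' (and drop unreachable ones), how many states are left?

First remove the unreachable states {q1,q4,q5}; 3 states remain.
Start with accepting vs non-accepting: {q0,q3} | {q2}.
On input 0, block {q0,q3} splits into {q0} and {q3}.
The partition is now stable with 3 blocks: {q0} | {q2} | {q3}.

3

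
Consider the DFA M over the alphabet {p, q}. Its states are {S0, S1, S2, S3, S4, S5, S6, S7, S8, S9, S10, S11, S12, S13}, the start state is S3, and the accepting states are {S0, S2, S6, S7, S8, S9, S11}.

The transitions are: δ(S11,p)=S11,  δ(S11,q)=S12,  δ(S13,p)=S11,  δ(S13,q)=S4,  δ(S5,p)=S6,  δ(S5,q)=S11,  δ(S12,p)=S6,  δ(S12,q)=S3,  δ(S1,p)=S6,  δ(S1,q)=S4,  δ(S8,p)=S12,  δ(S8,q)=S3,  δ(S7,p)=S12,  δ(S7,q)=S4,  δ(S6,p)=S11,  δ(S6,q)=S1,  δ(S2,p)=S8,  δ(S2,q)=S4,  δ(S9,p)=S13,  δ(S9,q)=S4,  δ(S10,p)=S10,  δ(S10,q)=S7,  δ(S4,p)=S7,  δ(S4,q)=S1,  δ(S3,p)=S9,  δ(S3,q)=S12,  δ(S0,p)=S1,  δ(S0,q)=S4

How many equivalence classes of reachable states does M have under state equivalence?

4

Reachable states from the start: {S1,S3,S4,S6,S7,S9,S11,S12,S13}. Unreachable: {S0,S2,S5,S8,S10} — drop them.
Start with accepting vs non-accepting: {S6,S7,S9,S11} | {S1,S3,S4,S12,S13}.
Refine {S6,S7,S9,S11} on symbol p: members go to different blocks, giving {S6,S11} and {S7,S9}.
On input p, block {S1,S3,S4,S12,S13} splits into {S1,S12,S13} and {S3,S4}.
The partition is now stable with 4 blocks: {S6,S11} | {S1,S12,S13} | {S7,S9} | {S3,S4}.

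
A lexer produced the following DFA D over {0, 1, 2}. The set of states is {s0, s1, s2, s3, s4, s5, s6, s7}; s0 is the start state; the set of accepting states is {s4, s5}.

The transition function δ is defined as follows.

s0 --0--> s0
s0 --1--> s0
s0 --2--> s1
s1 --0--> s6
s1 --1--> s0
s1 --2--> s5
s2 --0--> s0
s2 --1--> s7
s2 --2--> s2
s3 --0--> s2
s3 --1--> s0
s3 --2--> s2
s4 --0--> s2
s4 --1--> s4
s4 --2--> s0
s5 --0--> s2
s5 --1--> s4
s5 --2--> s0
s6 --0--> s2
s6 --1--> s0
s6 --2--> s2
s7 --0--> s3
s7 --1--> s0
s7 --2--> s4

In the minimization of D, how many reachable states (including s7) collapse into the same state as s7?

P0 = {s4,s5} | {s0,s1,s2,s3,s6,s7}.
Split {s0,s1,s2,s3,s6,s7} by δ(·,2) → {s0,s2,s3,s6} and {s1,s7}.
Refine {s0,s2,s3,s6} on symbol 1: members go to different blocks, giving {s0,s3,s6} and {s2}.
Refine {s0,s3,s6} on symbol 0: members go to different blocks, giving {s3,s6} and {s0}.
No further refinement is possible. Final partition (5 blocks): {s4,s5} | {s3,s6} | {s1,s7} | {s2} | {s0}.
State s7 belongs to the block {s1,s7}, which has 2 states.

2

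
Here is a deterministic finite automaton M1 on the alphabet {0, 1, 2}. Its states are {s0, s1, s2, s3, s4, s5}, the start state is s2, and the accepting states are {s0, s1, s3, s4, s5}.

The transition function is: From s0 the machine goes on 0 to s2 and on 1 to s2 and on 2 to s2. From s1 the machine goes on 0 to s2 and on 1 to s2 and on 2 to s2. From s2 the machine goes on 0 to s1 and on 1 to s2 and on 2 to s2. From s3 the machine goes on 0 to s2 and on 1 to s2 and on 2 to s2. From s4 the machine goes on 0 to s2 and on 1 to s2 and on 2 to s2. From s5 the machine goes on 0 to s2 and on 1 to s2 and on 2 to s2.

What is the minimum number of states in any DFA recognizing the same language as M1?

2

First remove the unreachable states {s0,s3,s4,s5}; 2 states remain.
Start with accepting vs non-accepting: {s1} | {s2}.
The partition is now stable with 2 blocks: {s1} | {s2}.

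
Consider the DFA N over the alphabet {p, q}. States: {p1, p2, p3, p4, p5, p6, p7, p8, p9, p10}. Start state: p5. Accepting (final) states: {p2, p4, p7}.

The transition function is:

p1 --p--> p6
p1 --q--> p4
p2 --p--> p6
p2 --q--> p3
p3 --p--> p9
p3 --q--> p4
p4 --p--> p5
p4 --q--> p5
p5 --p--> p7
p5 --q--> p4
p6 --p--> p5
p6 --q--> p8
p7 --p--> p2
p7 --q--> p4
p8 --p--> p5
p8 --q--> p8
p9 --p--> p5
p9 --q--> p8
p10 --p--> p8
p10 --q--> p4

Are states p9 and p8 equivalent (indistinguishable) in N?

States {p1,p10} cannot be reached from the start state, so discard them.
Start with accepting vs non-accepting: {p2,p4,p7} | {p3,p5,p6,p8,p9}.
Split {p2,p4,p7} by δ(·,p) → {p2,p4} and {p7}.
On input p, block {p3,p5,p6,p8,p9} splits into {p3,p6,p8,p9} and {p5}.
Split {p2,p4} by δ(·,p) → {p2} and {p4}.
Refine {p3,p6,p8,p9} on symbol p: members go to different blocks, giving {p6,p8,p9} and {p3}.
The partition is now stable with 6 blocks: {p2} | {p6,p8,p9} | {p7} | {p5} | {p4} | {p3}.
p9 and p8 lie in the same block of the stable partition, so they are equivalent — no string distinguishes them.

Yes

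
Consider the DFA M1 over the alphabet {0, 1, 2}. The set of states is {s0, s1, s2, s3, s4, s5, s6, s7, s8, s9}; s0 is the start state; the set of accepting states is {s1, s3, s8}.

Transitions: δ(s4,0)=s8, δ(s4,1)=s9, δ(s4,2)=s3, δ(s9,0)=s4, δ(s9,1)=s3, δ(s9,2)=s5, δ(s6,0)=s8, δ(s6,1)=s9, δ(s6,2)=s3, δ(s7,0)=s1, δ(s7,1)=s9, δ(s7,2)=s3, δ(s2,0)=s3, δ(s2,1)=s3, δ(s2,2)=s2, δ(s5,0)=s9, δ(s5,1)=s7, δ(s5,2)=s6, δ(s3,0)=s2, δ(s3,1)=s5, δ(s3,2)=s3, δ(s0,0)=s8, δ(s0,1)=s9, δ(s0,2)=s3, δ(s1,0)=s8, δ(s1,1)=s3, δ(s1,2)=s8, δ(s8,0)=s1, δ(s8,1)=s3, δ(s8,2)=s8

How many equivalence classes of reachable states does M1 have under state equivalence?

6

Every state is reachable, so we keep all 10.
P0 = {s1,s3,s8} | {s0,s2,s4,s5,s6,s7,s9}.
Split {s1,s3,s8} by δ(·,0) → {s1,s8} and {s3}.
Refine {s0,s2,s4,s5,s6,s7,s9} on symbol 0: members go to different blocks, giving {s0,s4,s6,s7} and {s5,s9} and {s2}.
Refine {s5,s9} on symbol 0: members go to different blocks, giving {s5} and {s9}.
Stable partition: {s1,s8} | {s0,s4,s6,s7} | {s3} | {s5} | {s2} | {s9} — 6 equivalence classes.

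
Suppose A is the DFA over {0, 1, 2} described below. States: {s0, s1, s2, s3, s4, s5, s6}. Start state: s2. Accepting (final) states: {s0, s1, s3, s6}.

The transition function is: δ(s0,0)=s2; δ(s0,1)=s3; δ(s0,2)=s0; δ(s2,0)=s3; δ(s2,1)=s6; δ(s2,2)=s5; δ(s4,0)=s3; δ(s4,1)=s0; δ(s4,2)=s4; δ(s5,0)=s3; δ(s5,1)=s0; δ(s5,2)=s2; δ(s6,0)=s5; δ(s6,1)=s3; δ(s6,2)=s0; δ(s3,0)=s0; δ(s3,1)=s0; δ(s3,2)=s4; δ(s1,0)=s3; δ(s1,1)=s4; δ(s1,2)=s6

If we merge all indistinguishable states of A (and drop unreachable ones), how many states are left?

First remove the unreachable states {s1}; 6 states remain.
Start with accepting vs non-accepting: {s0,s3,s6} | {s2,s4,s5}.
Refine {s0,s3,s6} on symbol 0: members go to different blocks, giving {s0,s6} and {s3}.
No further refinement is possible. Final partition (3 blocks): {s0,s6} | {s2,s4,s5} | {s3}.

3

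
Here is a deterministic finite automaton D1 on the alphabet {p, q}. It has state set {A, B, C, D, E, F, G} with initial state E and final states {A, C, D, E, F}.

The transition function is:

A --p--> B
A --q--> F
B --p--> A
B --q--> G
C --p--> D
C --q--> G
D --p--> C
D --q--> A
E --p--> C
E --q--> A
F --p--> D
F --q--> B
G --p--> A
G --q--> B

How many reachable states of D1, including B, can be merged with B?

2

P0 = {A,C,D,E,F} | {B,G}.
Refine {A,C,D,E,F} on symbol p: members go to different blocks, giving {C,D,E,F} and {A}.
Refine {C,D,E,F} on symbol q: members go to different blocks, giving {C,F} and {D,E}.
The partition is now stable with 4 blocks: {C,F} | {B,G} | {A} | {D,E}.
State B belongs to the block {B,G}, which has 2 states.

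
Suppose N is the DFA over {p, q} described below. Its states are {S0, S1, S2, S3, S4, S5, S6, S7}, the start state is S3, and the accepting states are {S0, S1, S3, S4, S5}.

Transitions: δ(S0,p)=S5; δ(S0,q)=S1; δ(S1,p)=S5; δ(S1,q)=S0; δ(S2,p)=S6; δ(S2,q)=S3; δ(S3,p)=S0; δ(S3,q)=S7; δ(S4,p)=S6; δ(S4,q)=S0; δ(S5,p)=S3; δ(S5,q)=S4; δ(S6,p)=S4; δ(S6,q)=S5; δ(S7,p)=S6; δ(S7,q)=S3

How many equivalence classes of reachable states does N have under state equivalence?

6

Reachable states from the start: {S0,S1,S3,S4,S5,S6,S7}. Unreachable: {S2} — drop them.
Initial partition by acceptance: {S0,S1,S3,S4,S5} | {S6,S7}.
Split {S0,S1,S3,S4,S5} by δ(·,p) → {S0,S1,S3,S5} and {S4}.
Refine {S0,S1,S3,S5} on symbol q: members go to different blocks, giving {S0,S1} and {S3} and {S5}.
Refine {S6,S7} on symbol p: members go to different blocks, giving {S6} and {S7}.
No further refinement is possible. Final partition (6 blocks): {S0,S1} | {S6} | {S4} | {S3} | {S5} | {S7}.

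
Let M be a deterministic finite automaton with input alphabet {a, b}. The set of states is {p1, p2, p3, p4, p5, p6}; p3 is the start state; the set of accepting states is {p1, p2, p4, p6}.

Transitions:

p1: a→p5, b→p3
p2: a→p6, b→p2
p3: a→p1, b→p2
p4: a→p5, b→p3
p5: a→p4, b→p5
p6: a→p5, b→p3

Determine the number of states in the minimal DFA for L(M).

4

All states are reachable from the start state.
P0 = {p1,p2,p4,p6} | {p3,p5}.
Split {p1,p2,p4,p6} by δ(·,a) → {p1,p4,p6} and {p2}.
Refine {p3,p5} on symbol b: members go to different blocks, giving {p3} and {p5}.
No further refinement is possible. Final partition (4 blocks): {p1,p4,p6} | {p3} | {p2} | {p5}.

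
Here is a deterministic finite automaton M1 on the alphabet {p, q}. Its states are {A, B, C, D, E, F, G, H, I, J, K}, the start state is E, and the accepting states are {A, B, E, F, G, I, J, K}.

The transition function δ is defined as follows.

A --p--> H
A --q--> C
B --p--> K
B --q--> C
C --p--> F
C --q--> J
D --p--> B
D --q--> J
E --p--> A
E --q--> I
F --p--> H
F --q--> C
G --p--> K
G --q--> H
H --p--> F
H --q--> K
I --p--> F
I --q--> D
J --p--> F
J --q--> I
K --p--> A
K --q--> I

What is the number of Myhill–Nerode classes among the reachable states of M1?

First remove the unreachable states {G}; 10 states remain.
Initial partition by acceptance: {A,B,E,F,I,J,K} | {C,D,H}.
Split {A,B,E,F,I,J,K} by δ(·,p) → {B,E,I,J,K} and {A,F}.
Split {B,E,I,J,K} by δ(·,p) → {E,I,J,K} and {B}.
Split {E,I,J,K} by δ(·,q) → {E,J,K} and {I}.
Split {C,D,H} by δ(·,p) → {C,H} and {D}.
The partition is now stable with 6 blocks: {E,J,K} | {C,H} | {A,F} | {B} | {I} | {D}.

6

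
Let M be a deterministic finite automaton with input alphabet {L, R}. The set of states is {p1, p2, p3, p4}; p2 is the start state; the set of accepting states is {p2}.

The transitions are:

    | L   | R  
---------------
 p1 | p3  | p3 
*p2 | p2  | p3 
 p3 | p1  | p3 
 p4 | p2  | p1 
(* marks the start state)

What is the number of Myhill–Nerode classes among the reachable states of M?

States {p4} cannot be reached from the start state, so discard them.
Start with accepting vs non-accepting: {p2} | {p1,p3}.
Stable partition: {p2} | {p1,p3} — 2 equivalence classes.

2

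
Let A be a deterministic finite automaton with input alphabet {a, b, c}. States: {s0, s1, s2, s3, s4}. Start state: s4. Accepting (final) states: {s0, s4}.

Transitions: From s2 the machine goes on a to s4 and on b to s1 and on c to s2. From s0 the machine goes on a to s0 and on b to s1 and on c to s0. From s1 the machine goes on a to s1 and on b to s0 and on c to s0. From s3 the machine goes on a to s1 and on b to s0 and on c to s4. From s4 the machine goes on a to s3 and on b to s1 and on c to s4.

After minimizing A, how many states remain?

First remove the unreachable states {s2}; 4 states remain.
P0 = {s0,s4} | {s1,s3}.
On input a, block {s0,s4} splits into {s0} and {s4}.
Refine {s1,s3} on symbol c: members go to different blocks, giving {s1} and {s3}.
No further refinement is possible. Final partition (4 blocks): {s0} | {s1} | {s4} | {s3}.

4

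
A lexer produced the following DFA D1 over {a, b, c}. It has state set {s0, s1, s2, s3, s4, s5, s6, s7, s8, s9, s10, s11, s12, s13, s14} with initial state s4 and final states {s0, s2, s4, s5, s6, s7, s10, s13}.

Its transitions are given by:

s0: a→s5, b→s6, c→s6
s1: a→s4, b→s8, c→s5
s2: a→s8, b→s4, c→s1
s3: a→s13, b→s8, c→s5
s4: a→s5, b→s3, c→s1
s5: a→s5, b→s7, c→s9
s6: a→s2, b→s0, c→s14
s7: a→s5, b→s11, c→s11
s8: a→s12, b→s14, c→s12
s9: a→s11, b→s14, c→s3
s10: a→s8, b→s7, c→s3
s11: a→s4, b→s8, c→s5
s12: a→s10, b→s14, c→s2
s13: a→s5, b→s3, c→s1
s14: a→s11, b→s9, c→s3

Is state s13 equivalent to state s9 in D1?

No

First remove the unreachable states {s0,s6}; 13 states remain.
Initial partition by acceptance: {s2,s4,s5,s7,s10,s13} | {s1,s3,s8,s9,s11,s12,s14}.
Split {s2,s4,s5,s7,s10,s13} by δ(·,a) → {s4,s5,s7,s13} and {s2,s10}.
On input b, block {s4,s5,s7,s13} splits into {s4,s7,s13} and {s5}.
On input a, block {s1,s3,s8,s9,s11,s12,s14} splits into {s1,s3,s11} and {s8,s9,s14} and {s12}.
On input a, block {s8,s9,s14} splits into {s9,s14} and {s8}.
No further refinement is possible. Final partition (7 blocks): {s4,s7,s13} | {s1,s3,s11} | {s2,s10} | {s5} | {s9,s14} | {s12} | {s8}.
s13 and s9 end up in different blocks, so they are distinguishable. For instance, the string 'ε' is accepted from only s13.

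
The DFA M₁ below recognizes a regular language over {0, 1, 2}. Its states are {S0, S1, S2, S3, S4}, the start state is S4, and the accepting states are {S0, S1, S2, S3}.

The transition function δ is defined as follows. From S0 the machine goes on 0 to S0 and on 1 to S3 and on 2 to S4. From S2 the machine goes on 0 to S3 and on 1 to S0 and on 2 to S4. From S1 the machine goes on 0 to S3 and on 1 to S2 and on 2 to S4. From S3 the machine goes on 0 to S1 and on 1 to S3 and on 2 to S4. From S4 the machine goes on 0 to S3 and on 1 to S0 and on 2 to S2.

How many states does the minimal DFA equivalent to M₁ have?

All states are reachable from the start state.
P0 = {S0,S1,S2,S3} | {S4}.
No further refinement is possible. Final partition (2 blocks): {S0,S1,S2,S3} | {S4}.

2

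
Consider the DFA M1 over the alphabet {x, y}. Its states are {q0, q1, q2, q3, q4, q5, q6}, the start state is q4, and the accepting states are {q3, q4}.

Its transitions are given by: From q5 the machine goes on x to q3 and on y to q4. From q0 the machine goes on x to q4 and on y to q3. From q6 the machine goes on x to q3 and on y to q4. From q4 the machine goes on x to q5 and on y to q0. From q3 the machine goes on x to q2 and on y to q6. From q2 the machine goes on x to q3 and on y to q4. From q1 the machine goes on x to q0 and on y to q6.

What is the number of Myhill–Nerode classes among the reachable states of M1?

First remove the unreachable states {q1}; 6 states remain.
Initial partition by acceptance: {q3,q4} | {q0,q2,q5,q6}.
No further refinement is possible. Final partition (2 blocks): {q3,q4} | {q0,q2,q5,q6}.

2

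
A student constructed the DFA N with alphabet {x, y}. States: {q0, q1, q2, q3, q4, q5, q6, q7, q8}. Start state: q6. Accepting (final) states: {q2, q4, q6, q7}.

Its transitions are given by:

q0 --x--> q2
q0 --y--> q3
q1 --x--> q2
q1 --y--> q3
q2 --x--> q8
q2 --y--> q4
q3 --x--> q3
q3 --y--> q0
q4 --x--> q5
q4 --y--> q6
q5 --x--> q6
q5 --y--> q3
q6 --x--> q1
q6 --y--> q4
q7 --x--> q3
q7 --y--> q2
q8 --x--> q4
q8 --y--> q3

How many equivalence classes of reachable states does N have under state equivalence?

3

States {q7} cannot be reached from the start state, so discard them.
P0 = {q2,q4,q6} | {q0,q1,q3,q5,q8}.
Refine {q0,q1,q3,q5,q8} on symbol x: members go to different blocks, giving {q0,q1,q5,q8} and {q3}.
No further refinement is possible. Final partition (3 blocks): {q2,q4,q6} | {q0,q1,q5,q8} | {q3}.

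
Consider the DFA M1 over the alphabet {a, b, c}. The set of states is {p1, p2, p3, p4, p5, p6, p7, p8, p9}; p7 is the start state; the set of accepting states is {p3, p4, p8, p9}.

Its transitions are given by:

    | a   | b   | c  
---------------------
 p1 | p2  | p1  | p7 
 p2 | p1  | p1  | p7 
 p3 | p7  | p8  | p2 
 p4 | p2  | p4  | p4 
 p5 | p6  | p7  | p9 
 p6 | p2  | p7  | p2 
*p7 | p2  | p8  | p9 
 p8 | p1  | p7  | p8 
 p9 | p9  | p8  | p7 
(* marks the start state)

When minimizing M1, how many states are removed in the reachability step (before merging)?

4

Starting at p7 and following transitions, the reachable set is {p1, p2, p7, p8, p9}. That leaves p3, p4, p5, p6 unreachable — 4 in total.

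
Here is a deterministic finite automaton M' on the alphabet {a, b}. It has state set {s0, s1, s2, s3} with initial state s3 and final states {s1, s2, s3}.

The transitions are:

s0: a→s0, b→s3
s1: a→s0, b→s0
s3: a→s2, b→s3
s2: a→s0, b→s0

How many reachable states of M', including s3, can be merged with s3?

First remove the unreachable states {s1}; 3 states remain.
P0 = {s2,s3} | {s0}.
Refine {s2,s3} on symbol a: members go to different blocks, giving {s2} and {s3}.
No further refinement is possible. Final partition (3 blocks): {s2} | {s0} | {s3}.
The equivalence class containing s3 is {s3}, of size 1.

1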